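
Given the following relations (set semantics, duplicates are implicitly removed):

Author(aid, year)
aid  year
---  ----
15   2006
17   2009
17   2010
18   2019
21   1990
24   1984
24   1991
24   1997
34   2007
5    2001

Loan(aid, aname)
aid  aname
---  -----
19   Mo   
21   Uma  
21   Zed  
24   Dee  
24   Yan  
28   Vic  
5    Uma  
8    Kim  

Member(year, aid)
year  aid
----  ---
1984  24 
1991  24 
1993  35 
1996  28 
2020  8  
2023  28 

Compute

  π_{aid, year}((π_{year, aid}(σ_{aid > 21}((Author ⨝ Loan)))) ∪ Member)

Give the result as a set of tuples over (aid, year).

Natural join on aid: {(21, 1990, Uma), (21, 1990, Zed), (24, 1984, Dee), (24, 1984, Yan), (24, 1991, Dee), (24, 1991, Yan), (24, 1997, Dee), (24, 1997, Yan), (5, 2001, Uma)}
σ[aid > 21]: keep tuples satisfying aid > 21 → {(24, 1984, Dee), (24, 1984, Yan), (24, 1991, Dee), (24, 1991, Yan), (24, 1997, Dee), (24, 1997, Yan)}
π_{year, aid} gives {(1984, 24), (1991, 24), (1997, 24)} (3 duplicate(s) eliminated).
Set union of the two operands is {(1984, 24), (1991, 24), (1993, 35), (1996, 28), (1997, 24), (2020, 8), (2023, 28)}.
π_{aid, year} gives {(24, 1984), (24, 1991), (24, 1997), (28, 1996), (28, 2023), (35, 1993), (8, 2020)}.

{(24, 1984), (24, 1991), (24, 1997), (28, 1996), (28, 2023), (35, 1993), (8, 2020)}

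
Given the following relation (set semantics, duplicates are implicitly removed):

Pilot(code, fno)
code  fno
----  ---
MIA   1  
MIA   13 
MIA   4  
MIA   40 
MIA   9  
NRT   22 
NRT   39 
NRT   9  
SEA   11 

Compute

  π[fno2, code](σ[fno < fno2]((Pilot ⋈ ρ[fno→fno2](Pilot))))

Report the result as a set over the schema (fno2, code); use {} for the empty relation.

{(13, MIA), (22, NRT), (39, NRT), (4, MIA), (40, MIA), (9, MIA)}

ρ[fno→fno2]: schema becomes (code, fno2); tuples unchanged.
Pilot ⋈ ρ[fno→fno2](Pilot) (natural join on code): {(MIA, 1, 1), (MIA, 1, 13), (MIA, 1, 4), (MIA, 1, 40), (MIA, 1, 9), (MIA, 13, 1), (MIA, 13, 13), (MIA, 13, 4), (MIA, 13, 40), (MIA, 13, 9), (MIA, 4, 1), (MIA, 4, 13), (MIA, 4, 4), (MIA, 4, 40), (MIA, 4, 9), (MIA, 40, 1), (MIA, 40, 13), (MIA, 40, 4), (MIA, 40, 40), (MIA, 40, 9), (MIA, 9, 1), (MIA, 9, 13), (MIA, 9, 4), (MIA, 9, 40), (MIA, 9, 9), (NRT, 22, 22), (NRT, 22, 39), (NRT, 22, 9), (NRT, 39, 22), (NRT, 39, 39), (NRT, 39, 9), (NRT, 9, 22), (NRT, 9, 39), (NRT, 9, 9), (SEA, 11, 11)}
Apply σ_{fno < fno2}; surviving tuples: {(MIA, 1, 13), (MIA, 1, 4), (MIA, 1, 40), (MIA, 1, 9), (MIA, 13, 40), (MIA, 4, 13), (MIA, 4, 40), (MIA, 4, 9), (MIA, 9, 13), (MIA, 9, 40), (NRT, 22, 39), (NRT, 9, 22), (NRT, 9, 39)}
π[fno2, code]: project onto (fno2, code) (7 duplicate(s) eliminated) → {(13, MIA), (22, NRT), (39, NRT), (4, MIA), (40, MIA), (9, MIA)}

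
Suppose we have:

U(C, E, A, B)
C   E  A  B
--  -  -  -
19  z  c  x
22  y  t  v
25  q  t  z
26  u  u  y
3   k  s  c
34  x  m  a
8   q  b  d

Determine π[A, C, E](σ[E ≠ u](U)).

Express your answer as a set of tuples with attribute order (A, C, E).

{(b, 8, q), (c, 19, z), (m, 34, x), (s, 3, k), (t, 22, y), (t, 25, q)}

σ[E ≠ u]: keep tuples satisfying E ≠ u → {(19, z, c, x), (22, y, t, v), (25, q, t, z), (3, k, s, c), (34, x, m, a), (8, q, b, d)}
Keep only column(s) A, C, E: {(b, 8, q), (c, 19, z), (m, 34, x), (s, 3, k), (t, 22, y), (t, 25, q)}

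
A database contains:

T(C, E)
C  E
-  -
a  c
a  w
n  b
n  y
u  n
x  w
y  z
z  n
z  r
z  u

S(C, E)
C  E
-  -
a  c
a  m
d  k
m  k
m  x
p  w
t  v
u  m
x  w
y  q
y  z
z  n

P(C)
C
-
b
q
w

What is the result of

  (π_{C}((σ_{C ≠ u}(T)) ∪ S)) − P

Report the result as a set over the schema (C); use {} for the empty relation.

{a, d, m, n, p, t, u, x, y, z}

σ[C ≠ u]: keep tuples satisfying C ≠ u → {(a, c), (a, w), (n, b), (n, y), (x, w), (y, z), (z, n), (z, r), (z, u)}
Set union of the two operands is {(a, c), (a, m), (a, w), (d, k), (m, k), (m, x), (n, b), (n, y), (p, w), (t, v), (u, m), (x, w), (y, q), (y, z), (z, n), (z, r), (z, u)}.
π[C]: project onto (C) (7 duplicate(s) eliminated) → {a, d, m, n, p, t, u, x, y, z}
Set difference of the two operands is {a, d, m, n, p, t, u, x, y, z}.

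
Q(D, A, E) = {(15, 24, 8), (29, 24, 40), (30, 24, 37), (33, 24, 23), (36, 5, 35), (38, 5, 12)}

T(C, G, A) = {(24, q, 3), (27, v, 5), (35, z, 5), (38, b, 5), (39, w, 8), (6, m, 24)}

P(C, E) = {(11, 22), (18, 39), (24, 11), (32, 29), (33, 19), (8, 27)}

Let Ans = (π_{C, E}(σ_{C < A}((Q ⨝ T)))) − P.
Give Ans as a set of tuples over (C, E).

Natural join on A: {(15, 24, 8, 6, m), (29, 24, 40, 6, m), (30, 24, 37, 6, m), (33, 24, 23, 6, m), (36, 5, 35, 27, v), (36, 5, 35, 35, z), (36, 5, 35, 38, b), (38, 5, 12, 27, v), (38, 5, 12, 35, z), (38, 5, 12, 38, b)}
Selection C < A: {(15, 24, 8, 6, m), (29, 24, 40, 6, m), (30, 24, 37, 6, m), (33, 24, 23, 6, m)}
π_{C, E} gives {(6, 23), (6, 37), (6, 40), (6, 8)}.
Set difference of the two operands is {(6, 23), (6, 37), (6, 40), (6, 8)}.

{(6, 23), (6, 37), (6, 40), (6, 8)}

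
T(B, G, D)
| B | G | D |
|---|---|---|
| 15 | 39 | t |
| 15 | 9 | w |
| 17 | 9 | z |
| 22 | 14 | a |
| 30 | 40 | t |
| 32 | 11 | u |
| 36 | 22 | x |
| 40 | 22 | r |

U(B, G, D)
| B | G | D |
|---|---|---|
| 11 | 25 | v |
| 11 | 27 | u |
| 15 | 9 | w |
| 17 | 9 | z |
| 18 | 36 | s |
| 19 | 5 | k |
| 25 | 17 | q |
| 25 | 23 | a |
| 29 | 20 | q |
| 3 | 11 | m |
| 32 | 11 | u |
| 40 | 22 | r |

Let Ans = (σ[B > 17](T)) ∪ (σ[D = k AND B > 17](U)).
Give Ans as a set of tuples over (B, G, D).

Filtering on B > 17 leaves {(22, 14, a), (30, 40, t), (32, 11, u), (36, 22, x), (40, 22, r)}.
Filtering on D = k AND B > 17 leaves {(19, 5, k)}.
Taking the union: {(19, 5, k), (22, 14, a), (30, 40, t), (32, 11, u), (36, 22, x), (40, 22, r)}

{(19, 5, k), (22, 14, a), (30, 40, t), (32, 11, u), (36, 22, x), (40, 22, r)}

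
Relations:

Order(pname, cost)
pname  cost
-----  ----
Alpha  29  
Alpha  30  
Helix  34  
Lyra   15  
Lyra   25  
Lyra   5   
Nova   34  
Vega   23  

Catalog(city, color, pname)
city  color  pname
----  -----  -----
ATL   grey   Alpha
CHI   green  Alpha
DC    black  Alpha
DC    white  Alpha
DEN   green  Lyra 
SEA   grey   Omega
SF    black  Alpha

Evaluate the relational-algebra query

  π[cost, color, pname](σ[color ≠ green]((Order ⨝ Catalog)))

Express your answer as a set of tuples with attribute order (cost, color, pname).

{(29, black, Alpha), (29, grey, Alpha), (29, white, Alpha), (30, black, Alpha), (30, grey, Alpha), (30, white, Alpha)}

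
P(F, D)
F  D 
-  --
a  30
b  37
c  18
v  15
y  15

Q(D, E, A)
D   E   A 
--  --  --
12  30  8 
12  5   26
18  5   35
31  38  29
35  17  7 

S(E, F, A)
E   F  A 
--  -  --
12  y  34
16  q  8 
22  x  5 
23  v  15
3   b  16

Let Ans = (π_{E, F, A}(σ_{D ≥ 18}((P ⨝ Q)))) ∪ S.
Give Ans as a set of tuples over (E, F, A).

{(12, y, 34), (16, q, 8), (22, x, 5), (23, v, 15), (3, b, 16), (5, c, 35)}

Natural join on D: {(c, 18, 5, 35)}
Apply σ_{D ≥ 18}; surviving tuples: {(c, 18, 5, 35)}
Projecting to E, F, A: {(5, c, 35)}
Set union of the two operands is {(12, y, 34), (16, q, 8), (22, x, 5), (23, v, 15), (3, b, 16), (5, c, 35)}.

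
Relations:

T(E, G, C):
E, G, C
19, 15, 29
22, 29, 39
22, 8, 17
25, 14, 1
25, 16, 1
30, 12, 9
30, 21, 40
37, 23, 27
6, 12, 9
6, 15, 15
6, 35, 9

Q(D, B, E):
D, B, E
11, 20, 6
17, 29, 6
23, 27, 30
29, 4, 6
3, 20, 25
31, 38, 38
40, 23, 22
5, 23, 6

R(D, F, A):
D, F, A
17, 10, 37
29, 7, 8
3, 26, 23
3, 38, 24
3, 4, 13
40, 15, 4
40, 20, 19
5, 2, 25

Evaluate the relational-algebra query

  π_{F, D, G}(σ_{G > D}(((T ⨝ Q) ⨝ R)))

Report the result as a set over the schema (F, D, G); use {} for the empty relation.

Natural join on E: {(22, 29, 39, 40, 23), (22, 8, 17, 40, 23), (25, 14, 1, 3, 20), (25, 16, 1, 3, 20), (30, 12, 9, 23, 27), (30, 21, 40, 23, 27), (6, 12, 9, 11, 20), (6, 12, 9, 17, 29), (6, 12, 9, 29, 4), (6, 12, 9, 5, 23), (6, 15, 15, 11, 20), (6, 15, 15, 17, 29), (6, 15, 15, 29, 4), (6, 15, 15, 5, 23), (6, 35, 9, 11, 20), (6, 35, 9, 17, 29), (6, 35, 9, 29, 4), (6, 35, 9, 5, 23)}
Natural join on D: {(22, 29, 39, 40, 23, 15, 4), (22, 29, 39, 40, 23, 20, 19), (22, 8, 17, 40, 23, 15, 4), (22, 8, 17, 40, 23, 20, 19), (25, 14, 1, 3, 20, 26, 23), (25, 14, 1, 3, 20, 38, 24), (25, 14, 1, 3, 20, 4, 13), (25, 16, 1, 3, 20, 26, 23), (25, 16, 1, 3, 20, 38, 24), (25, 16, 1, 3, 20, 4, 13), (6, 12, 9, 17, 29, 10, 37), (6, 12, 9, 29, 4, 7, 8), (6, 12, 9, 5, 23, 2, 25), (6, 15, 15, 17, 29, 10, 37), (6, 15, 15, 29, 4, 7, 8), (6, 15, 15, 5, 23, 2, 25), (6, 35, 9, 17, 29, 10, 37), (6, 35, 9, 29, 4, 7, 8), (6, 35, 9, 5, 23, 2, 25)}
Apply σ_{G > D}; surviving tuples: {(25, 14, 1, 3, 20, 26, 23), (25, 14, 1, 3, 20, 38, 24), (25, 14, 1, 3, 20, 4, 13), (25, 16, 1, 3, 20, 26, 23), (25, 16, 1, 3, 20, 38, 24), (25, 16, 1, 3, 20, 4, 13), (6, 12, 9, 5, 23, 2, 25), (6, 15, 15, 5, 23, 2, 25), (6, 35, 9, 17, 29, 10, 37), (6, 35, 9, 29, 4, 7, 8), (6, 35, 9, 5, 23, 2, 25)}
π_{F, D, G} gives {(10, 17, 35), (2, 5, 12), (2, 5, 15), (2, 5, 35), (26, 3, 14), (26, 3, 16), (38, 3, 14), (38, 3, 16), (4, 3, 14), (4, 3, 16), (7, 29, 35)}.

{(10, 17, 35), (2, 5, 12), (2, 5, 15), (2, 5, 35), (26, 3, 14), (26, 3, 16), (38, 3, 14), (38, 3, 16), (4, 3, 14), (4, 3, 16), (7, 29, 35)}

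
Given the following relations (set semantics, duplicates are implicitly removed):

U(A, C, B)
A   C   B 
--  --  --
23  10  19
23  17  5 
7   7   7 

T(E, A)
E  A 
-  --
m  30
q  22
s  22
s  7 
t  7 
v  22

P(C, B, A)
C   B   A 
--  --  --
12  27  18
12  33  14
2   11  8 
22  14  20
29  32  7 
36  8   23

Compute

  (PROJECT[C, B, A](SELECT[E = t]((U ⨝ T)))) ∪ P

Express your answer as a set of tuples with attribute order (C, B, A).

Natural join on A: {(7, 7, 7, s), (7, 7, 7, t)}
Selection E = t: {(7, 7, 7, t)}
Keep only column(s) C, B, A: {(7, 7, 7)}
Taking the union: {(12, 27, 18), (12, 33, 14), (2, 11, 8), (22, 14, 20), (29, 32, 7), (36, 8, 23), (7, 7, 7)}

{(12, 27, 18), (12, 33, 14), (2, 11, 8), (22, 14, 20), (29, 32, 7), (36, 8, 23), (7, 7, 7)}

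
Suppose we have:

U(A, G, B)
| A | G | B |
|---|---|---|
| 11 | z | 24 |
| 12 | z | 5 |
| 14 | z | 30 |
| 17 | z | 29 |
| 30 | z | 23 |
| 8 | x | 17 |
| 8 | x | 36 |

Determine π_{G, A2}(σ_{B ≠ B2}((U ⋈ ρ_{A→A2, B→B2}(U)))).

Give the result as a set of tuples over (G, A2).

{(x, 8), (z, 11), (z, 12), (z, 14), (z, 17), (z, 30)}

ρ[A→A2, B→B2]: schema becomes (A2, G, B2); tuples unchanged.
Joining U and ρ_{A→A2, B→B2}(U) on G yields {(11, z, 24, 11, 24), (11, z, 24, 12, 5), (11, z, 24, 14, 30), (11, z, 24, 17, 29), (11, z, 24, 30, 23), (12, z, 5, 11, 24), (12, z, 5, 12, 5), (12, z, 5, 14, 30), (12, z, 5, 17, 29), (12, z, 5, 30, 23), (14, z, 30, 11, 24), (14, z, 30, 12, 5), (14, z, 30, 14, 30), (14, z, 30, 17, 29), (14, z, 30, 30, 23), (17, z, 29, 11, 24), (17, z, 29, 12, 5), (17, z, 29, 14, 30), (17, z, 29, 17, 29), (17, z, 29, 30, 23), (30, z, 23, 11, 24), (30, z, 23, 12, 5), (30, z, 23, 14, 30), (30, z, 23, 17, 29), (30, z, 23, 30, 23), (8, x, 17, 8, 17), (8, x, 17, 8, 36), (8, x, 36, 8, 17), (8, x, 36, 8, 36)}.
Apply σ_{B ≠ B2}; surviving tuples: {(11, z, 24, 12, 5), (11, z, 24, 14, 30), (11, z, 24, 17, 29), (11, z, 24, 30, 23), (12, z, 5, 11, 24), (12, z, 5, 14, 30), (12, z, 5, 17, 29), (12, z, 5, 30, 23), (14, z, 30, 11, 24), (14, z, 30, 12, 5), (14, z, 30, 17, 29), (14, z, 30, 30, 23), (17, z, 29, 11, 24), (17, z, 29, 12, 5), (17, z, 29, 14, 30), (17, z, 29, 30, 23), (30, z, 23, 11, 24), (30, z, 23, 12, 5), (30, z, 23, 14, 30), (30, z, 23, 17, 29), (8, x, 17, 8, 36), (8, x, 36, 8, 17)}
Projecting to G, A2 (16 duplicate(s) eliminated): {(x, 8), (z, 11), (z, 12), (z, 14), (z, 17), (z, 30)}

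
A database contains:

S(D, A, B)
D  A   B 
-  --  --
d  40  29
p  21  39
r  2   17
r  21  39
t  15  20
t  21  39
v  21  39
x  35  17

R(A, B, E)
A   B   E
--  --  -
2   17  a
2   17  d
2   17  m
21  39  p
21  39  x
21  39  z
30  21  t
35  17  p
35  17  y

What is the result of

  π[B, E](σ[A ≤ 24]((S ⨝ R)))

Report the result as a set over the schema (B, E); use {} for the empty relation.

Joining S and R on A, B yields {(p, 21, 39, p), (p, 21, 39, x), (p, 21, 39, z), (r, 2, 17, a), (r, 2, 17, d), (r, 2, 17, m), (r, 21, 39, p), (r, 21, 39, x), (r, 21, 39, z), (t, 21, 39, p), (t, 21, 39, x), (t, 21, 39, z), (v, 21, 39, p), (v, 21, 39, x), (v, 21, 39, z), (x, 35, 17, p), (x, 35, 17, y)}.
Filtering on A ≤ 24 leaves {(p, 21, 39, p), (p, 21, 39, x), (p, 21, 39, z), (r, 2, 17, a), (r, 2, 17, d), (r, 2, 17, m), (r, 21, 39, p), (r, 21, 39, x), (r, 21, 39, z), (t, 21, 39, p), (t, 21, 39, x), (t, 21, 39, z), (v, 21, 39, p), (v, 21, 39, x), (v, 21, 39, z)}.
Projecting to B, E (9 duplicate(s) eliminated): {(17, a), (17, d), (17, m), (39, p), (39, x), (39, z)}

{(17, a), (17, d), (17, m), (39, p), (39, x), (39, z)}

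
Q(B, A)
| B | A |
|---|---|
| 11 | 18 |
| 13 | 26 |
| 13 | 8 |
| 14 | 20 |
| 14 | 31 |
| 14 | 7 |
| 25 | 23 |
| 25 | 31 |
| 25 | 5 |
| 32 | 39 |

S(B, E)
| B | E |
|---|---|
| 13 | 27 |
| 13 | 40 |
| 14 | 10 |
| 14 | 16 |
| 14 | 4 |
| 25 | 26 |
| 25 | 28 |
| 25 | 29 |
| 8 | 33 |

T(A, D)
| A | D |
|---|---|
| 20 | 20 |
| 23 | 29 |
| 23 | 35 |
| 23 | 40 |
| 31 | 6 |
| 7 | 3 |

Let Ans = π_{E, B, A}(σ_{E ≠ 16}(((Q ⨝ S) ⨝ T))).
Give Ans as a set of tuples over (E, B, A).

{(10, 14, 20), (10, 14, 31), (10, 14, 7), (26, 25, 23), (26, 25, 31), (28, 25, 23), (28, 25, 31), (29, 25, 23), (29, 25, 31), (4, 14, 20), (4, 14, 31), (4, 14, 7)}

Q ⋈ S (natural join on B): {(13, 26, 27), (13, 26, 40), (13, 8, 27), (13, 8, 40), (14, 20, 10), (14, 20, 16), (14, 20, 4), (14, 31, 10), (14, 31, 16), (14, 31, 4), (14, 7, 10), (14, 7, 16), (14, 7, 4), (25, 23, 26), (25, 23, 28), (25, 23, 29), (25, 31, 26), (25, 31, 28), (25, 31, 29), (25, 5, 26), (25, 5, 28), (25, 5, 29)}
(Q ⨝ S) ⋈ T (natural join on A): {(14, 20, 10, 20), (14, 20, 16, 20), (14, 20, 4, 20), (14, 31, 10, 6), (14, 31, 16, 6), (14, 31, 4, 6), (14, 7, 10, 3), (14, 7, 16, 3), (14, 7, 4, 3), (25, 23, 26, 29), (25, 23, 26, 35), (25, 23, 26, 40), (25, 23, 28, 29), (25, 23, 28, 35), (25, 23, 28, 40), (25, 23, 29, 29), (25, 23, 29, 35), (25, 23, 29, 40), (25, 31, 26, 6), (25, 31, 28, 6), (25, 31, 29, 6)}
Selection E ≠ 16: {(14, 20, 10, 20), (14, 20, 4, 20), (14, 31, 10, 6), (14, 31, 4, 6), (14, 7, 10, 3), (14, 7, 4, 3), (25, 23, 26, 29), (25, 23, 26, 35), (25, 23, 26, 40), (25, 23, 28, 29), (25, 23, 28, 35), (25, 23, 28, 40), (25, 23, 29, 29), (25, 23, 29, 35), (25, 23, 29, 40), (25, 31, 26, 6), (25, 31, 28, 6), (25, 31, 29, 6)}
Projecting to E, B, A (6 duplicate(s) eliminated): {(10, 14, 20), (10, 14, 31), (10, 14, 7), (26, 25, 23), (26, 25, 31), (28, 25, 23), (28, 25, 31), (29, 25, 23), (29, 25, 31), (4, 14, 20), (4, 14, 31), (4, 14, 7)}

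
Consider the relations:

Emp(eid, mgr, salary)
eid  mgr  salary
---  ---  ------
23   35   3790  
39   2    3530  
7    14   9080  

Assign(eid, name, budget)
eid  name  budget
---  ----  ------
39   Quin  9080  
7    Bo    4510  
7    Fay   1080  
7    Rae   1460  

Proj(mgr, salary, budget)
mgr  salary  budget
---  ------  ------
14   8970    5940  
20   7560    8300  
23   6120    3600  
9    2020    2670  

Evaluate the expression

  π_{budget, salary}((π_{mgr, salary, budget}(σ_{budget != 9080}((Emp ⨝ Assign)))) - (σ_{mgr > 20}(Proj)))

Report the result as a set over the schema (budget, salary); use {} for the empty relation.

{(1080, 9080), (1460, 9080), (4510, 9080)}

Emp ⋈ Assign (natural join on eid): {(39, 2, 3530, Quin, 9080), (7, 14, 9080, Bo, 4510), (7, 14, 9080, Fay, 1080), (7, 14, 9080, Rae, 1460)}
Selection budget != 9080: {(7, 14, 9080, Bo, 4510), (7, 14, 9080, Fay, 1080), (7, 14, 9080, Rae, 1460)}
Keep only column(s) mgr, salary, budget: {(14, 9080, 1080), (14, 9080, 1460), (14, 9080, 4510)}
Selection mgr > 20: {(23, 6120, 3600)}
Difference: {(14, 9080, 1080), (14, 9080, 1460), (14, 9080, 4510)} with {(23, 6120, 3600)} → {(14, 9080, 1080), (14, 9080, 1460), (14, 9080, 4510)}
Keep only column(s) budget, salary: {(1080, 9080), (1460, 9080), (4510, 9080)}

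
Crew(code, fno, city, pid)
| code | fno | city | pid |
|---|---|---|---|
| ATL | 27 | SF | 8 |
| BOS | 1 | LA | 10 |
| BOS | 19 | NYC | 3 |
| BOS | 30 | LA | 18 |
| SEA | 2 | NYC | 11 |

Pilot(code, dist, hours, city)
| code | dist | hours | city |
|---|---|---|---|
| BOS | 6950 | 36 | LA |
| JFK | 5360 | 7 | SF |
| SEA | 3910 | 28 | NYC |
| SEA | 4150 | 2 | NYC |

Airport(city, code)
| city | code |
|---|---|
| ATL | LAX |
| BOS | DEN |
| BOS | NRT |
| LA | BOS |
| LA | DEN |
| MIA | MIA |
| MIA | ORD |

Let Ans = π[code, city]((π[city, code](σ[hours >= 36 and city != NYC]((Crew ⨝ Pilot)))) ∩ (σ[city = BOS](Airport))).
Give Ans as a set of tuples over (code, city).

{}

Crew ⋈ Pilot (natural join on code, city): {(BOS, 1, LA, 10, 6950, 36), (BOS, 30, LA, 18, 6950, 36), (SEA, 2, NYC, 11, 3910, 28), (SEA, 2, NYC, 11, 4150, 2)}
Filtering on hours >= 36 and city != NYC leaves {(BOS, 1, LA, 10, 6950, 36), (BOS, 30, LA, 18, 6950, 36)}.
π_{city, code} gives {(LA, BOS)} (1 duplicate(s) eliminated).
Filtering on city = BOS leaves {(BOS, DEN), (BOS, NRT)}.
Set intersection of the two operands is {}.
π_{code, city} gives {}.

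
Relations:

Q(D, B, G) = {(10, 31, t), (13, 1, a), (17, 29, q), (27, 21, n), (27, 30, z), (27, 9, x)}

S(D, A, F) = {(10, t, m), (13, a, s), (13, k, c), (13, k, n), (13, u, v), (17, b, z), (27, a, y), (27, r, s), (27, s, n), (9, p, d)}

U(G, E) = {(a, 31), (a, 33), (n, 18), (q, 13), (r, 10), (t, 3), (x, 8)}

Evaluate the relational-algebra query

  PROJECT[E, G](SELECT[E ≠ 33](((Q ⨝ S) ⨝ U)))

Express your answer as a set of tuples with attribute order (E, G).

Natural join on D: {(10, 31, t, t, m), (13, 1, a, a, s), (13, 1, a, k, c), (13, 1, a, k, n), (13, 1, a, u, v), (17, 29, q, b, z), (27, 21, n, a, y), (27, 21, n, r, s), (27, 21, n, s, n), (27, 30, z, a, y), (27, 30, z, r, s), (27, 30, z, s, n), (27, 9, x, a, y), (27, 9, x, r, s), (27, 9, x, s, n)}
Natural join on G: {(10, 31, t, t, m, 3), (13, 1, a, a, s, 31), (13, 1, a, a, s, 33), (13, 1, a, k, c, 31), (13, 1, a, k, c, 33), (13, 1, a, k, n, 31), (13, 1, a, k, n, 33), (13, 1, a, u, v, 31), (13, 1, a, u, v, 33), (17, 29, q, b, z, 13), (27, 21, n, a, y, 18), (27, 21, n, r, s, 18), (27, 21, n, s, n, 18), (27, 9, x, a, y, 8), (27, 9, x, r, s, 8), (27, 9, x, s, n, 8)}
Apply σ_{E ≠ 33}; surviving tuples: {(10, 31, t, t, m, 3), (13, 1, a, a, s, 31), (13, 1, a, k, c, 31), (13, 1, a, k, n, 31), (13, 1, a, u, v, 31), (17, 29, q, b, z, 13), (27, 21, n, a, y, 18), (27, 21, n, r, s, 18), (27, 21, n, s, n, 18), (27, 9, x, a, y, 8), (27, 9, x, r, s, 8), (27, 9, x, s, n, 8)}
π_{E, G} gives {(13, q), (18, n), (3, t), (31, a), (8, x)} (7 duplicate(s) eliminated).

{(13, q), (18, n), (3, t), (31, a), (8, x)}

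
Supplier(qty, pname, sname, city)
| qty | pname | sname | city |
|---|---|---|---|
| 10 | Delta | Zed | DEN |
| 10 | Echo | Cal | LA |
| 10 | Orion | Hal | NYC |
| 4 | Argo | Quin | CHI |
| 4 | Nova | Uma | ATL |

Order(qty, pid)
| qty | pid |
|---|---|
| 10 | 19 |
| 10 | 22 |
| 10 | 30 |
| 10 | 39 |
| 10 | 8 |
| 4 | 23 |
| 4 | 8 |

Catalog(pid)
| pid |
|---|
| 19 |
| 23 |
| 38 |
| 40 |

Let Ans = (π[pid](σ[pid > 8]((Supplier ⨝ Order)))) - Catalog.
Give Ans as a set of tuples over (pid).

{22, 30, 39}

Supplier ⋈ Order (natural join on qty): {(10, Delta, Zed, DEN, 19), (10, Delta, Zed, DEN, 22), (10, Delta, Zed, DEN, 30), (10, Delta, Zed, DEN, 39), (10, Delta, Zed, DEN, 8), (10, Echo, Cal, LA, 19), (10, Echo, Cal, LA, 22), (10, Echo, Cal, LA, 30), (10, Echo, Cal, LA, 39), (10, Echo, Cal, LA, 8), (10, Orion, Hal, NYC, 19), (10, Orion, Hal, NYC, 22), (10, Orion, Hal, NYC, 30), (10, Orion, Hal, NYC, 39), (10, Orion, Hal, NYC, 8), (4, Argo, Quin, CHI, 23), (4, Argo, Quin, CHI, 8), (4, Nova, Uma, ATL, 23), (4, Nova, Uma, ATL, 8)}
Selection pid > 8: {(10, Delta, Zed, DEN, 19), (10, Delta, Zed, DEN, 22), (10, Delta, Zed, DEN, 30), (10, Delta, Zed, DEN, 39), (10, Echo, Cal, LA, 19), (10, Echo, Cal, LA, 22), (10, Echo, Cal, LA, 30), (10, Echo, Cal, LA, 39), (10, Orion, Hal, NYC, 19), (10, Orion, Hal, NYC, 22), (10, Orion, Hal, NYC, 30), (10, Orion, Hal, NYC, 39), (4, Argo, Quin, CHI, 23), (4, Nova, Uma, ATL, 23)}
π_{pid} gives {19, 22, 23, 30, 39} (9 duplicate(s) eliminated).
Set difference of the two operands is {22, 30, 39}.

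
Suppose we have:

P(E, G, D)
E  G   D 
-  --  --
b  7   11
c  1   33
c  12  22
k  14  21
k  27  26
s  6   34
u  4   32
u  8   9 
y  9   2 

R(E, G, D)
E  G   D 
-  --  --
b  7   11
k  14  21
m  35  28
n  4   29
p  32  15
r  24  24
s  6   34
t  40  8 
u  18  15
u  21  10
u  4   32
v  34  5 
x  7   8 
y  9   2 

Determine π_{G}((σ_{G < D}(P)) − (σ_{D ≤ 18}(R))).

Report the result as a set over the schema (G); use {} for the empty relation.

Filtering on G < D leaves {(b, 7, 11), (c, 1, 33), (c, 12, 22), (k, 14, 21), (s, 6, 34), (u, 4, 32), (u, 8, 9)}.
Filtering on D ≤ 18 leaves {(b, 7, 11), (p, 32, 15), (t, 40, 8), (u, 18, 15), (u, 21, 10), (v, 34, 5), (x, 7, 8), (y, 9, 2)}.
Set difference of the two operands is {(c, 1, 33), (c, 12, 22), (k, 14, 21), (s, 6, 34), (u, 4, 32), (u, 8, 9)}.
Projecting to G: {1, 12, 14, 4, 6, 8}

{1, 12, 14, 4, 6, 8}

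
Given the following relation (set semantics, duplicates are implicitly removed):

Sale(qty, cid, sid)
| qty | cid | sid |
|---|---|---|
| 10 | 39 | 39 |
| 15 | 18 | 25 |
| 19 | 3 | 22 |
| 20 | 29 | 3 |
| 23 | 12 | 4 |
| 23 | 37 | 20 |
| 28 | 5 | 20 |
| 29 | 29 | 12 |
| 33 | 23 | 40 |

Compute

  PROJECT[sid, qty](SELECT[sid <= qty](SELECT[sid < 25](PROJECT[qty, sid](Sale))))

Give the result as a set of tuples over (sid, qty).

π[qty, sid]: project onto (qty, sid) → {(10, 39), (15, 25), (19, 22), (20, 3), (23, 20), (23, 4), (28, 20), (29, 12), (33, 40)}
Selection sid < 25: {(19, 22), (20, 3), (23, 20), (23, 4), (28, 20), (29, 12)}
Selection sid <= qty: {(20, 3), (23, 20), (23, 4), (28, 20), (29, 12)}
π[sid, qty]: project onto (sid, qty) → {(12, 29), (20, 23), (20, 28), (3, 20), (4, 23)}

{(12, 29), (20, 23), (20, 28), (3, 20), (4, 23)}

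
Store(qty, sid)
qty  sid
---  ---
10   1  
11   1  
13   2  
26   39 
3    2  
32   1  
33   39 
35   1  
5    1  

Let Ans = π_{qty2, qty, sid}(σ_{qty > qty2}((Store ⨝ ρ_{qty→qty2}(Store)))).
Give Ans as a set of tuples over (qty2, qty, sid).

ρ[qty→qty2]: schema becomes (qty2, sid); tuples unchanged.
Natural join on sid: {(10, 1, 10), (10, 1, 11), (10, 1, 32), (10, 1, 35), (10, 1, 5), (11, 1, 10), (11, 1, 11), (11, 1, 32), (11, 1, 35), (11, 1, 5), (13, 2, 13), (13, 2, 3), (26, 39, 26), (26, 39, 33), (3, 2, 13), (3, 2, 3), (32, 1, 10), (32, 1, 11), (32, 1, 32), (32, 1, 35), (32, 1, 5), (33, 39, 26), (33, 39, 33), (35, 1, 10), (35, 1, 11), (35, 1, 32), (35, 1, 35), (35, 1, 5), (5, 1, 10), (5, 1, 11), (5, 1, 32), (5, 1, 35), (5, 1, 5)}
Apply σ_{qty > qty2}; surviving tuples: {(10, 1, 5), (11, 1, 10), (11, 1, 5), (13, 2, 3), (32, 1, 10), (32, 1, 11), (32, 1, 5), (33, 39, 26), (35, 1, 10), (35, 1, 11), (35, 1, 32), (35, 1, 5)}
Projecting to qty2, qty, sid: {(10, 11, 1), (10, 32, 1), (10, 35, 1), (11, 32, 1), (11, 35, 1), (26, 33, 39), (3, 13, 2), (32, 35, 1), (5, 10, 1), (5, 11, 1), (5, 32, 1), (5, 35, 1)}

{(10, 11, 1), (10, 32, 1), (10, 35, 1), (11, 32, 1), (11, 35, 1), (26, 33, 39), (3, 13, 2), (32, 35, 1), (5, 10, 1), (5, 11, 1), (5, 32, 1), (5, 35, 1)}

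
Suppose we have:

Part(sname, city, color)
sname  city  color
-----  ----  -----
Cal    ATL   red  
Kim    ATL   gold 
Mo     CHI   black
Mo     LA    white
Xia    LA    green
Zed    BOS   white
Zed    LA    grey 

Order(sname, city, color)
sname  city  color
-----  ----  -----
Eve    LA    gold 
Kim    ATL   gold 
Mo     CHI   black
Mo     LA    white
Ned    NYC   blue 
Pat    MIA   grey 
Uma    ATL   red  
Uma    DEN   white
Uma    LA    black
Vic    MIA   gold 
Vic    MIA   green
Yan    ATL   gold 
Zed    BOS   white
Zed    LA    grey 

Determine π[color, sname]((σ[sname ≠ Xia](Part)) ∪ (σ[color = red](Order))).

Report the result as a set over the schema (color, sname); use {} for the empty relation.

{(black, Mo), (gold, Kim), (grey, Zed), (red, Cal), (red, Uma), (white, Mo), (white, Zed)}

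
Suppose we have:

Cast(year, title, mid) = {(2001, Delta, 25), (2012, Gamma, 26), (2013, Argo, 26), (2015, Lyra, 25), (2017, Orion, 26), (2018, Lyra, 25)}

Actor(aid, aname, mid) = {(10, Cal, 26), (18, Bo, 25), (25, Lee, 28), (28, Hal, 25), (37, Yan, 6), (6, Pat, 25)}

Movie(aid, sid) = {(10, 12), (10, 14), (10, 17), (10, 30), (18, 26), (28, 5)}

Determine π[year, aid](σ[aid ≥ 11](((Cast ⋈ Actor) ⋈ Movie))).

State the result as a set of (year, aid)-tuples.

Joining Cast and Actor on mid yields {(2001, Delta, 25, 18, Bo), (2001, Delta, 25, 28, Hal), (2001, Delta, 25, 6, Pat), (2012, Gamma, 26, 10, Cal), (2013, Argo, 26, 10, Cal), (2015, Lyra, 25, 18, Bo), (2015, Lyra, 25, 28, Hal), (2015, Lyra, 25, 6, Pat), (2017, Orion, 26, 10, Cal), (2018, Lyra, 25, 18, Bo), (2018, Lyra, 25, 28, Hal), (2018, Lyra, 25, 6, Pat)}.
Joining (Cast ⋈ Actor) and Movie on aid yields {(2001, Delta, 25, 18, Bo, 26), (2001, Delta, 25, 28, Hal, 5), (2012, Gamma, 26, 10, Cal, 12), (2012, Gamma, 26, 10, Cal, 14), (2012, Gamma, 26, 10, Cal, 17), (2012, Gamma, 26, 10, Cal, 30), (2013, Argo, 26, 10, Cal, 12), (2013, Argo, 26, 10, Cal, 14), (2013, Argo, 26, 10, Cal, 17), (2013, Argo, 26, 10, Cal, 30), (2015, Lyra, 25, 18, Bo, 26), (2015, Lyra, 25, 28, Hal, 5), (2017, Orion, 26, 10, Cal, 12), (2017, Orion, 26, 10, Cal, 14), (2017, Orion, 26, 10, Cal, 17), (2017, Orion, 26, 10, Cal, 30), (2018, Lyra, 25, 18, Bo, 26), (2018, Lyra, 25, 28, Hal, 5)}.
Selection aid ≥ 11: {(2001, Delta, 25, 18, Bo, 26), (2001, Delta, 25, 28, Hal, 5), (2015, Lyra, 25, 18, Bo, 26), (2015, Lyra, 25, 28, Hal, 5), (2018, Lyra, 25, 18, Bo, 26), (2018, Lyra, 25, 28, Hal, 5)}
π_{year, aid} gives {(2001, 18), (2001, 28), (2015, 18), (2015, 28), (2018, 18), (2018, 28)}.

{(2001, 18), (2001, 28), (2015, 18), (2015, 28), (2018, 18), (2018, 28)}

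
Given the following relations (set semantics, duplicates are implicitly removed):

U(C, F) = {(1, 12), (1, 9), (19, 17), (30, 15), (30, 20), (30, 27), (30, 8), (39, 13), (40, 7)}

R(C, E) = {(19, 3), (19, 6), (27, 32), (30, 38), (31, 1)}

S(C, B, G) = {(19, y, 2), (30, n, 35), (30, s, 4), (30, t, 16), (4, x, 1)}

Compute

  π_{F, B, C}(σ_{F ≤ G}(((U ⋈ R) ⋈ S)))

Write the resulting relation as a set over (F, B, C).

{(15, n, 30), (15, t, 30), (20, n, 30), (27, n, 30), (8, n, 30), (8, t, 30)}

U ⋈ R (natural join on C): {(19, 17, 3), (19, 17, 6), (30, 15, 38), (30, 20, 38), (30, 27, 38), (30, 8, 38)}
(U ⋈ R) ⋈ S (natural join on C): {(19, 17, 3, y, 2), (19, 17, 6, y, 2), (30, 15, 38, n, 35), (30, 15, 38, s, 4), (30, 15, 38, t, 16), (30, 20, 38, n, 35), (30, 20, 38, s, 4), (30, 20, 38, t, 16), (30, 27, 38, n, 35), (30, 27, 38, s, 4), (30, 27, 38, t, 16), (30, 8, 38, n, 35), (30, 8, 38, s, 4), (30, 8, 38, t, 16)}
Selection F ≤ G: {(30, 15, 38, n, 35), (30, 15, 38, t, 16), (30, 20, 38, n, 35), (30, 27, 38, n, 35), (30, 8, 38, n, 35), (30, 8, 38, t, 16)}
Projecting to F, B, C: {(15, n, 30), (15, t, 30), (20, n, 30), (27, n, 30), (8, n, 30), (8, t, 30)}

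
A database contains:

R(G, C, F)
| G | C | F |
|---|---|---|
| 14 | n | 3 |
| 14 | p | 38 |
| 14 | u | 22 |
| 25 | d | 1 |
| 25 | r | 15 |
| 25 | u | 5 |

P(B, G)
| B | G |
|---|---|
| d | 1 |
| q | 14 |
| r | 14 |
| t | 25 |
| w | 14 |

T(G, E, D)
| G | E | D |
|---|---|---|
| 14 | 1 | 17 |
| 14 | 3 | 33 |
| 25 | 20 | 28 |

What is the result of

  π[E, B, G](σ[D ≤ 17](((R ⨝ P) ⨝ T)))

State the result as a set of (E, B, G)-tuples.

{(1, q, 14), (1, r, 14), (1, w, 14)}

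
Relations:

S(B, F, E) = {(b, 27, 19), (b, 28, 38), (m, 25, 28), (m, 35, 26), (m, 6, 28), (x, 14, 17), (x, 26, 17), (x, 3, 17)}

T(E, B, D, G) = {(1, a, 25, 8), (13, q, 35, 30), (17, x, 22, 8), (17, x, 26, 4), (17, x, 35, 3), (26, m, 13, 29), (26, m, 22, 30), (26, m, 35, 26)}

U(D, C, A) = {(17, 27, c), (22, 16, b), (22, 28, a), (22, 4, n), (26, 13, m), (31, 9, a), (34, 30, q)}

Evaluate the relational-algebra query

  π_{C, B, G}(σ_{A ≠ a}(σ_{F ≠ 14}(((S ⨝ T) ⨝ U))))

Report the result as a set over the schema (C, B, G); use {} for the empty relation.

Joining S and T on B, E yields {(m, 35, 26, 13, 29), (m, 35, 26, 22, 30), (m, 35, 26, 35, 26), (x, 14, 17, 22, 8), (x, 14, 17, 26, 4), (x, 14, 17, 35, 3), (x, 26, 17, 22, 8), (x, 26, 17, 26, 4), (x, 26, 17, 35, 3), (x, 3, 17, 22, 8), (x, 3, 17, 26, 4), (x, 3, 17, 35, 3)}.
Joining (S ⨝ T) and U on D yields {(m, 35, 26, 22, 30, 16, b), (m, 35, 26, 22, 30, 28, a), (m, 35, 26, 22, 30, 4, n), (x, 14, 17, 22, 8, 16, b), (x, 14, 17, 22, 8, 28, a), (x, 14, 17, 22, 8, 4, n), (x, 14, 17, 26, 4, 13, m), (x, 26, 17, 22, 8, 16, b), (x, 26, 17, 22, 8, 28, a), (x, 26, 17, 22, 8, 4, n), (x, 26, 17, 26, 4, 13, m), (x, 3, 17, 22, 8, 16, b), (x, 3, 17, 22, 8, 28, a), (x, 3, 17, 22, 8, 4, n), (x, 3, 17, 26, 4, 13, m)}.
Filtering on F ≠ 14 leaves {(m, 35, 26, 22, 30, 16, b), (m, 35, 26, 22, 30, 28, a), (m, 35, 26, 22, 30, 4, n), (x, 26, 17, 22, 8, 16, b), (x, 26, 17, 22, 8, 28, a), (x, 26, 17, 22, 8, 4, n), (x, 26, 17, 26, 4, 13, m), (x, 3, 17, 22, 8, 16, b), (x, 3, 17, 22, 8, 28, a), (x, 3, 17, 22, 8, 4, n), (x, 3, 17, 26, 4, 13, m)}.
Filtering on A ≠ a leaves {(m, 35, 26, 22, 30, 16, b), (m, 35, 26, 22, 30, 4, n), (x, 26, 17, 22, 8, 16, b), (x, 26, 17, 22, 8, 4, n), (x, 26, 17, 26, 4, 13, m), (x, 3, 17, 22, 8, 16, b), (x, 3, 17, 22, 8, 4, n), (x, 3, 17, 26, 4, 13, m)}.
π[C, B, G]: project onto (C, B, G) (3 duplicate(s) eliminated) → {(13, x, 4), (16, m, 30), (16, x, 8), (4, m, 30), (4, x, 8)}

{(13, x, 4), (16, m, 30), (16, x, 8), (4, m, 30), (4, x, 8)}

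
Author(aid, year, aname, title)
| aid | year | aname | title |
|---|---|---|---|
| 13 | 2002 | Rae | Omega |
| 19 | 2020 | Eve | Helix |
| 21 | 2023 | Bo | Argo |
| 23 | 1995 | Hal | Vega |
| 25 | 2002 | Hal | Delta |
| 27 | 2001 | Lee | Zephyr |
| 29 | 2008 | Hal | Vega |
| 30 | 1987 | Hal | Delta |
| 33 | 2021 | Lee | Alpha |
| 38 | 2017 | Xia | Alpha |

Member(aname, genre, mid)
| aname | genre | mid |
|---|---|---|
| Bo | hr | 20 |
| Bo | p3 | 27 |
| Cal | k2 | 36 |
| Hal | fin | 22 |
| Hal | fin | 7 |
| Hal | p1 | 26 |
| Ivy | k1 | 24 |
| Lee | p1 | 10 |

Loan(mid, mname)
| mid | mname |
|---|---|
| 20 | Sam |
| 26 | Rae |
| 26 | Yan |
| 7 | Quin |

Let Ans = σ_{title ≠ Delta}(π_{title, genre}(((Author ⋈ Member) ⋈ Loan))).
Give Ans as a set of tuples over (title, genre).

Author ⋈ Member (natural join on aname): {(21, 2023, Bo, Argo, hr, 20), (21, 2023, Bo, Argo, p3, 27), (23, 1995, Hal, Vega, fin, 22), (23, 1995, Hal, Vega, fin, 7), (23, 1995, Hal, Vega, p1, 26), (25, 2002, Hal, Delta, fin, 22), (25, 2002, Hal, Delta, fin, 7), (25, 2002, Hal, Delta, p1, 26), (27, 2001, Lee, Zephyr, p1, 10), (29, 2008, Hal, Vega, fin, 22), (29, 2008, Hal, Vega, fin, 7), (29, 2008, Hal, Vega, p1, 26), (30, 1987, Hal, Delta, fin, 22), (30, 1987, Hal, Delta, fin, 7), (30, 1987, Hal, Delta, p1, 26), (33, 2021, Lee, Alpha, p1, 10)}
(Author ⋈ Member) ⋈ Loan (natural join on mid): {(21, 2023, Bo, Argo, hr, 20, Sam), (23, 1995, Hal, Vega, fin, 7, Quin), (23, 1995, Hal, Vega, p1, 26, Rae), (23, 1995, Hal, Vega, p1, 26, Yan), (25, 2002, Hal, Delta, fin, 7, Quin), (25, 2002, Hal, Delta, p1, 26, Rae), (25, 2002, Hal, Delta, p1, 26, Yan), (29, 2008, Hal, Vega, fin, 7, Quin), (29, 2008, Hal, Vega, p1, 26, Rae), (29, 2008, Hal, Vega, p1, 26, Yan), (30, 1987, Hal, Delta, fin, 7, Quin), (30, 1987, Hal, Delta, p1, 26, Rae), (30, 1987, Hal, Delta, p1, 26, Yan)}
π_{title, genre} gives {(Argo, hr), (Delta, fin), (Delta, p1), (Vega, fin), (Vega, p1)} (8 duplicate(s) eliminated).
σ[title ≠ Delta]: keep tuples satisfying title ≠ Delta → {(Argo, hr), (Vega, fin), (Vega, p1)}

{(Argo, hr), (Vega, fin), (Vega, p1)}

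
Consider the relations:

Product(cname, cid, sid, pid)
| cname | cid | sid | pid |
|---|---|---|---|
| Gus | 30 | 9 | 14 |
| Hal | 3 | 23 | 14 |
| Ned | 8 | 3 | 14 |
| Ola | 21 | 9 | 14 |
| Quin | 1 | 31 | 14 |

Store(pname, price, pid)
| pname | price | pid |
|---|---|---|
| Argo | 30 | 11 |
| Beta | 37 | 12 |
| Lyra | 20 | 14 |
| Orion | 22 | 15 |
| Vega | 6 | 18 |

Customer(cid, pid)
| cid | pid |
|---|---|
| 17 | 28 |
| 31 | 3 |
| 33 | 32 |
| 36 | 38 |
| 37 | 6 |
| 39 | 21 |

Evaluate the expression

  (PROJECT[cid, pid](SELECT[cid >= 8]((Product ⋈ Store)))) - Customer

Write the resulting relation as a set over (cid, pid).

Natural join on pid: {(Gus, 30, 9, 14, Lyra, 20), (Hal, 3, 23, 14, Lyra, 20), (Ned, 8, 3, 14, Lyra, 20), (Ola, 21, 9, 14, Lyra, 20), (Quin, 1, 31, 14, Lyra, 20)}
Filtering on cid >= 8 leaves {(Gus, 30, 9, 14, Lyra, 20), (Ned, 8, 3, 14, Lyra, 20), (Ola, 21, 9, 14, Lyra, 20)}.
Keep only column(s) cid, pid: {(21, 14), (30, 14), (8, 14)}
Difference: {(21, 14), (30, 14), (8, 14)} with {(17, 28), (31, 3), (33, 32), (36, 38), (37, 6), (39, 21)} → {(21, 14), (30, 14), (8, 14)}

{(21, 14), (30, 14), (8, 14)}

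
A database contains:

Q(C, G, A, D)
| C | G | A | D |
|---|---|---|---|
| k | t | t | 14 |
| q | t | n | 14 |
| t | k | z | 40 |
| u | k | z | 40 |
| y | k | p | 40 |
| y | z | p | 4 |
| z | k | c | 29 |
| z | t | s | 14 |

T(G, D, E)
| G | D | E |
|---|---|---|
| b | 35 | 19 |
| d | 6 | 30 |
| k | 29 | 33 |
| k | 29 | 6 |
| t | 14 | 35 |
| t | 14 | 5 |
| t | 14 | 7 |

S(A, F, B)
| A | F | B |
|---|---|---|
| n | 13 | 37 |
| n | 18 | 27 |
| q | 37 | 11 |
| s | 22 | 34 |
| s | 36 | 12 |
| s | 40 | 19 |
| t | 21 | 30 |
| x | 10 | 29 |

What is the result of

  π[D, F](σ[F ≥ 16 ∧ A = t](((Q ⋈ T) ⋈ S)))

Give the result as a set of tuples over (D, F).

{(14, 21)}

Q ⋈ T (natural join on G, D): {(k, t, t, 14, 35), (k, t, t, 14, 5), (k, t, t, 14, 7), (q, t, n, 14, 35), (q, t, n, 14, 5), (q, t, n, 14, 7), (z, k, c, 29, 33), (z, k, c, 29, 6), (z, t, s, 14, 35), (z, t, s, 14, 5), (z, t, s, 14, 7)}
(Q ⋈ T) ⋈ S (natural join on A): {(k, t, t, 14, 35, 21, 30), (k, t, t, 14, 5, 21, 30), (k, t, t, 14, 7, 21, 30), (q, t, n, 14, 35, 13, 37), (q, t, n, 14, 35, 18, 27), (q, t, n, 14, 5, 13, 37), (q, t, n, 14, 5, 18, 27), (q, t, n, 14, 7, 13, 37), (q, t, n, 14, 7, 18, 27), (z, t, s, 14, 35, 22, 34), (z, t, s, 14, 35, 36, 12), (z, t, s, 14, 35, 40, 19), (z, t, s, 14, 5, 22, 34), (z, t, s, 14, 5, 36, 12), (z, t, s, 14, 5, 40, 19), (z, t, s, 14, 7, 22, 34), (z, t, s, 14, 7, 36, 12), (z, t, s, 14, 7, 40, 19)}
Filtering on F ≥ 16 ∧ A = t leaves {(k, t, t, 14, 35, 21, 30), (k, t, t, 14, 5, 21, 30), (k, t, t, 14, 7, 21, 30)}.
Keep only column(s) D, F (2 duplicate(s) eliminated): {(14, 21)}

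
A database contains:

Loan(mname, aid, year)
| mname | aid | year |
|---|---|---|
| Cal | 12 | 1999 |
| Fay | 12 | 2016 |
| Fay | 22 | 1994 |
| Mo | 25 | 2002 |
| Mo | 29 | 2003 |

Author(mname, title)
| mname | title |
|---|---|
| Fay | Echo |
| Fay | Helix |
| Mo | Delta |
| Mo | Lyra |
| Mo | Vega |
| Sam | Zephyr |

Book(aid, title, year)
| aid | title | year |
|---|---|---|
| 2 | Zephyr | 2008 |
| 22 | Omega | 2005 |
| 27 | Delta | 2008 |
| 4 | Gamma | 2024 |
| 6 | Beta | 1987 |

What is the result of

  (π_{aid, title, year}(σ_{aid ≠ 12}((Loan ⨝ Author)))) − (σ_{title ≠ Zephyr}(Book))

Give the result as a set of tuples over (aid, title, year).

Loan ⋈ Author (natural join on mname): {(Fay, 12, 2016, Echo), (Fay, 12, 2016, Helix), (Fay, 22, 1994, Echo), (Fay, 22, 1994, Helix), (Mo, 25, 2002, Delta), (Mo, 25, 2002, Lyra), (Mo, 25, 2002, Vega), (Mo, 29, 2003, Delta), (Mo, 29, 2003, Lyra), (Mo, 29, 2003, Vega)}
σ[aid ≠ 12]: keep tuples satisfying aid ≠ 12 → {(Fay, 22, 1994, Echo), (Fay, 22, 1994, Helix), (Mo, 25, 2002, Delta), (Mo, 25, 2002, Lyra), (Mo, 25, 2002, Vega), (Mo, 29, 2003, Delta), (Mo, 29, 2003, Lyra), (Mo, 29, 2003, Vega)}
π[aid, title, year]: project onto (aid, title, year) → {(22, Echo, 1994), (22, Helix, 1994), (25, Delta, 2002), (25, Lyra, 2002), (25, Vega, 2002), (29, Delta, 2003), (29, Lyra, 2003), (29, Vega, 2003)}
σ[title ≠ Zephyr]: keep tuples satisfying title ≠ Zephyr → {(22, Omega, 2005), (27, Delta, 2008), (4, Gamma, 2024), (6, Beta, 1987)}
Set difference of the two operands is {(22, Echo, 1994), (22, Helix, 1994), (25, Delta, 2002), (25, Lyra, 2002), (25, Vega, 2002), (29, Delta, 2003), (29, Lyra, 2003), (29, Vega, 2003)}.

{(22, Echo, 1994), (22, Helix, 1994), (25, Delta, 2002), (25, Lyra, 2002), (25, Vega, 2002), (29, Delta, 2003), (29, Lyra, 2003), (29, Vega, 2003)}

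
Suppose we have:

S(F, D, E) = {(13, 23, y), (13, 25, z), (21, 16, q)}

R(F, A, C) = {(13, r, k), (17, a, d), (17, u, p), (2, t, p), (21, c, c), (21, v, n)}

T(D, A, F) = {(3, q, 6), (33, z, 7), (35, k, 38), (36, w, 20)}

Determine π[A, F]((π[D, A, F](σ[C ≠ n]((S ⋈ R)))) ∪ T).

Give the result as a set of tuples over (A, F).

{(c, 21), (k, 38), (q, 6), (r, 13), (w, 20), (z, 7)}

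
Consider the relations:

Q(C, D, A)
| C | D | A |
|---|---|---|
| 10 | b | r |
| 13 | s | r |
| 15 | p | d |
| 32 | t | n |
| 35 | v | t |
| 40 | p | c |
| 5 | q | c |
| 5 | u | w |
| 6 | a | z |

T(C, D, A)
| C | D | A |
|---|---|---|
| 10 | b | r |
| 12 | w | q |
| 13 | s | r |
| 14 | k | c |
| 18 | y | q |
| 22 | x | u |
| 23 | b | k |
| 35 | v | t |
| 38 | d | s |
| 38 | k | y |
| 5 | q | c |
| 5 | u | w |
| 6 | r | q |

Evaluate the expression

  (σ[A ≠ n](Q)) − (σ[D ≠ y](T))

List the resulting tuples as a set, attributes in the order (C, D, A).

{(15, p, d), (40, p, c), (6, a, z)}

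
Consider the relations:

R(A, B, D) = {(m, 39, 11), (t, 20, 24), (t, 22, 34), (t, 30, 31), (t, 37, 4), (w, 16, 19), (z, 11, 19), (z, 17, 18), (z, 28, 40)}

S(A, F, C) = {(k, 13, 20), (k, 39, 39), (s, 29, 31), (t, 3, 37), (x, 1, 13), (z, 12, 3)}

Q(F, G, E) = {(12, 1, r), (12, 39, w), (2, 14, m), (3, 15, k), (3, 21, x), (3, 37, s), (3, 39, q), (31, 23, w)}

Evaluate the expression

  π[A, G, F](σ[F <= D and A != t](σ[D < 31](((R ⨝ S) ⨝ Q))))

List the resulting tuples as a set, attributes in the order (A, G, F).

{(z, 1, 12), (z, 39, 12)}

Joining R and S on A yields {(t, 20, 24, 3, 37), (t, 22, 34, 3, 37), (t, 30, 31, 3, 37), (t, 37, 4, 3, 37), (z, 11, 19, 12, 3), (z, 17, 18, 12, 3), (z, 28, 40, 12, 3)}.
Joining (R ⨝ S) and Q on F yields {(t, 20, 24, 3, 37, 15, k), (t, 20, 24, 3, 37, 21, x), (t, 20, 24, 3, 37, 37, s), (t, 20, 24, 3, 37, 39, q), (t, 22, 34, 3, 37, 15, k), (t, 22, 34, 3, 37, 21, x), (t, 22, 34, 3, 37, 37, s), (t, 22, 34, 3, 37, 39, q), (t, 30, 31, 3, 37, 15, k), (t, 30, 31, 3, 37, 21, x), (t, 30, 31, 3, 37, 37, s), (t, 30, 31, 3, 37, 39, q), (t, 37, 4, 3, 37, 15, k), (t, 37, 4, 3, 37, 21, x), (t, 37, 4, 3, 37, 37, s), (t, 37, 4, 3, 37, 39, q), (z, 11, 19, 12, 3, 1, r), (z, 11, 19, 12, 3, 39, w), (z, 17, 18, 12, 3, 1, r), (z, 17, 18, 12, 3, 39, w), (z, 28, 40, 12, 3, 1, r), (z, 28, 40, 12, 3, 39, w)}.
Apply σ_{D < 31}; surviving tuples: {(t, 20, 24, 3, 37, 15, k), (t, 20, 24, 3, 37, 21, x), (t, 20, 24, 3, 37, 37, s), (t, 20, 24, 3, 37, 39, q), (t, 37, 4, 3, 37, 15, k), (t, 37, 4, 3, 37, 21, x), (t, 37, 4, 3, 37, 37, s), (t, 37, 4, 3, 37, 39, q), (z, 11, 19, 12, 3, 1, r), (z, 11, 19, 12, 3, 39, w), (z, 17, 18, 12, 3, 1, r), (z, 17, 18, 12, 3, 39, w)}
Apply σ_{F <= D and A != t}; surviving tuples: {(z, 11, 19, 12, 3, 1, r), (z, 11, 19, 12, 3, 39, w), (z, 17, 18, 12, 3, 1, r), (z, 17, 18, 12, 3, 39, w)}
π[A, G, F]: project onto (A, G, F) (2 duplicate(s) eliminated) → {(z, 1, 12), (z, 39, 12)}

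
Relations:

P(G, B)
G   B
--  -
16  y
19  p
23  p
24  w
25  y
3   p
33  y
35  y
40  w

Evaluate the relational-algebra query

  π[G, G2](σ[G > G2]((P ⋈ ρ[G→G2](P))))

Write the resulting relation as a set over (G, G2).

{(19, 3), (23, 19), (23, 3), (25, 16), (33, 16), (33, 25), (35, 16), (35, 25), (35, 33), (40, 24)}

ρ[G→G2]: schema becomes (G2, B); tuples unchanged.
P ⋈ ρ[G→G2](P) (natural join on B): {(16, y, 16), (16, y, 25), (16, y, 33), (16, y, 35), (19, p, 19), (19, p, 23), (19, p, 3), (23, p, 19), (23, p, 23), (23, p, 3), (24, w, 24), (24, w, 40), (25, y, 16), (25, y, 25), (25, y, 33), (25, y, 35), (3, p, 19), (3, p, 23), (3, p, 3), (33, y, 16), (33, y, 25), (33, y, 33), (33, y, 35), (35, y, 16), (35, y, 25), (35, y, 33), (35, y, 35), (40, w, 24), (40, w, 40)}
Apply σ_{G > G2}; surviving tuples: {(19, p, 3), (23, p, 19), (23, p, 3), (25, y, 16), (33, y, 16), (33, y, 25), (35, y, 16), (35, y, 25), (35, y, 33), (40, w, 24)}
Projecting to G, G2: {(19, 3), (23, 19), (23, 3), (25, 16), (33, 16), (33, 25), (35, 16), (35, 25), (35, 33), (40, 24)}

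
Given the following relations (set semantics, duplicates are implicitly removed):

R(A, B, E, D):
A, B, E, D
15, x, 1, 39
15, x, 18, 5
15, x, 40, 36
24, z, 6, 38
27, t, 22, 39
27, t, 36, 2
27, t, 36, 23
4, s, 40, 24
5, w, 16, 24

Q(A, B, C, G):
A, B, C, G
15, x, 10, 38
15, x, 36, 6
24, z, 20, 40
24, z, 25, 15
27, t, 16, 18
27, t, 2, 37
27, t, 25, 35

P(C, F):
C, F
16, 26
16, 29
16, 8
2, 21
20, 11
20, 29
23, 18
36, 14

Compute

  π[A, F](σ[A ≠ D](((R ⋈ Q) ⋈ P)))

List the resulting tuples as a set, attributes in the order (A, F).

{(15, 14), (24, 11), (24, 29), (27, 21), (27, 26), (27, 29), (27, 8)}

Natural join on A, B: {(15, x, 1, 39, 10, 38), (15, x, 1, 39, 36, 6), (15, x, 18, 5, 10, 38), (15, x, 18, 5, 36, 6), (15, x, 40, 36, 10, 38), (15, x, 40, 36, 36, 6), (24, z, 6, 38, 20, 40), (24, z, 6, 38, 25, 15), (27, t, 22, 39, 16, 18), (27, t, 22, 39, 2, 37), (27, t, 22, 39, 25, 35), (27, t, 36, 2, 16, 18), (27, t, 36, 2, 2, 37), (27, t, 36, 2, 25, 35), (27, t, 36, 23, 16, 18), (27, t, 36, 23, 2, 37), (27, t, 36, 23, 25, 35)}
Natural join on C: {(15, x, 1, 39, 36, 6, 14), (15, x, 18, 5, 36, 6, 14), (15, x, 40, 36, 36, 6, 14), (24, z, 6, 38, 20, 40, 11), (24, z, 6, 38, 20, 40, 29), (27, t, 22, 39, 16, 18, 26), (27, t, 22, 39, 16, 18, 29), (27, t, 22, 39, 16, 18, 8), (27, t, 22, 39, 2, 37, 21), (27, t, 36, 2, 16, 18, 26), (27, t, 36, 2, 16, 18, 29), (27, t, 36, 2, 16, 18, 8), (27, t, 36, 2, 2, 37, 21), (27, t, 36, 23, 16, 18, 26), (27, t, 36, 23, 16, 18, 29), (27, t, 36, 23, 16, 18, 8), (27, t, 36, 23, 2, 37, 21)}
Filtering on A ≠ D leaves {(15, x, 1, 39, 36, 6, 14), (15, x, 18, 5, 36, 6, 14), (15, x, 40, 36, 36, 6, 14), (24, z, 6, 38, 20, 40, 11), (24, z, 6, 38, 20, 40, 29), (27, t, 22, 39, 16, 18, 26), (27, t, 22, 39, 16, 18, 29), (27, t, 22, 39, 16, 18, 8), (27, t, 22, 39, 2, 37, 21), (27, t, 36, 2, 16, 18, 26), (27, t, 36, 2, 16, 18, 29), (27, t, 36, 2, 16, 18, 8), (27, t, 36, 2, 2, 37, 21), (27, t, 36, 23, 16, 18, 26), (27, t, 36, 23, 16, 18, 29), (27, t, 36, 23, 16, 18, 8), (27, t, 36, 23, 2, 37, 21)}.
Projecting to A, F (10 duplicate(s) eliminated): {(15, 14), (24, 11), (24, 29), (27, 21), (27, 26), (27, 29), (27, 8)}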